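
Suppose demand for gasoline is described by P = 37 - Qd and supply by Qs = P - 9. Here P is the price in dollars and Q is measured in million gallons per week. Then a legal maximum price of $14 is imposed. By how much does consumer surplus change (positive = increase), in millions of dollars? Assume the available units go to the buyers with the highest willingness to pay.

4.5

Rearranging demand gives Qd = 37 - P. In a free market, 37 - P = P - 9 gives the equilibrium P* = 23, Q* = 14.
Since 14 < 23, the ceiling is binding.
At P = 14: Qd = 37 - 14 = 23 and Qs = 14 - 9 = 5.
Consumer surplus without the control is ½ · (37 - 23) · 14 = 98.
With the ceiling, 5 units are sold at 14 (assume they go to the highest-value buyers). The demand price at Q = 5 is 32, so CS = ½ · [(37 - 14) + (32 - 14)] · 5 = 102.5.
Change in consumer surplus = 102.5 - 98 = 4.5.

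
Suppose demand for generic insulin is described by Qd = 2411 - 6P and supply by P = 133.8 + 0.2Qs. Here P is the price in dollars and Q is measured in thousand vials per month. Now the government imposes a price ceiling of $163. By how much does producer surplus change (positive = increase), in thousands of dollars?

Rearranging supply gives Qs = 5P - 669. Without the control the market clears where 2411 - 6P = 5P - 669, i.e. P* = 280 and Q* = 731.
Because the ceiling (163) lies below the market-clearing price, it is binding.
At P = 163: Qd = 2411 - 6·163 = 1433 and Qs = 5·163 - 669 = 146.
Producer surplus without the control is ½ · (280 - 133.8) · 731 = 53436.1.
With the ceiling, producers sell 146 units at 163, so PS = ½ · (163 - 133.8) · 146 = 2131.6.
Change in producer surplus = 2131.6 - 53436.1 = -51304.5.

-51304.5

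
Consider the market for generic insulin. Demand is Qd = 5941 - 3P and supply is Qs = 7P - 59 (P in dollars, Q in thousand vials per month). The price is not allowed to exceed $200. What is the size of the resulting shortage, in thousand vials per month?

4000

In a free market, 5941 - 3P = 7P - 59 gives the equilibrium P* = 600, Q* = 4141.
The ceiling of 200 is below the equilibrium price 600, so it binds.
At P = 200: Qd = 5941 - 3·200 = 5341 and Qs = 7·200 - 59 = 1341.
Shortage = Qd - Qs = 5341 - 1341 = 4000.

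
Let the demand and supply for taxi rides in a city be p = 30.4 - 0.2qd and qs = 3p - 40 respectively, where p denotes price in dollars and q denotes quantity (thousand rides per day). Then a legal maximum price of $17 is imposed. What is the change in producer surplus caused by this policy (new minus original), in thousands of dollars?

-150.5

Rearranging demand gives qd = 152 - 5p. In a free market, 152 - 5p = 3p - 40 gives the equilibrium p* = 24, q* = 32.
Because the ceiling (17) lies below the market-clearing price, it is binding.
At p = 17: qd = 152 - 5·17 = 67 and qs = 3·17 - 40 = 11.
Producer surplus without the control is ½ · (24 - 40/3) · 32 = 512/3.
With the ceiling, producers sell 11 units at 17, so PS = ½ · (17 - 40/3) · 11 = 121/6.
Change in producer surplus = 121/6 - 512/3 = -150.5.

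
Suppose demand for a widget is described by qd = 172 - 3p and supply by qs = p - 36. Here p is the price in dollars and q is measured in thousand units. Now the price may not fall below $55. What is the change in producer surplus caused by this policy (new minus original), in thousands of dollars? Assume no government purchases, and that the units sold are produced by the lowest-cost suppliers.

-19.5

Setting quantity demanded equal to quantity supplied, 172 - 3p = p - 36, gives p* = 52 and q* = 16.
Since 55 > 52, the floor is binding.
At p = 55: qd = 172 - 3·55 = 7 and qs = 55 - 36 = 19.
Producer surplus without the control is ½ · (52 - 36) · 16 = 128.
With the floor, 7 units are sold at 55. The supply price at q = 7 is 43, so PS = ½ · [(55 - 36) + (55 - 43)] · 7 = 108.5.
Change in producer surplus = 108.5 - 128 = -19.5.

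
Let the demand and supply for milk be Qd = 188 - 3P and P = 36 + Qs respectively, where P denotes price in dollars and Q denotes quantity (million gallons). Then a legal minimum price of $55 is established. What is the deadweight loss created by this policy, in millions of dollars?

Rearranging supply gives Qs = P - 36. Without the control the market clears where 188 - 3P = P - 36, i.e. P* = 56 and Q* = 20.
Since 55 is below P* = 56, the floor does not bind and the free-market outcome prevails.
Since the control does not bind, no trades are prevented and deadweight loss is zero.

0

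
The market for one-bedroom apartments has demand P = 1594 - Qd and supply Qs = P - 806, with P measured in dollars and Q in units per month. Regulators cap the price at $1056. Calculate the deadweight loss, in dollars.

20736

Rearranging demand gives Qd = 1594 - P. In a free market, 1594 - P = P - 806 gives the equilibrium P* = 1200, Q* = 394.
Because the ceiling (1056) lies below the market-clearing price, it is binding.
At P = 1056: Qd = 1594 - 1056 = 538 and Qs = 1056 - 806 = 250.
Quantity traded falls to 250. At Q = 250 the demand price is 1594 - 250 = 1344 and the supply price is 806 + 250 = 1056.
Deadweight loss = ½ · (1344 - 1056) · (394 - 250) = ½ · 288 · 144 = 20736.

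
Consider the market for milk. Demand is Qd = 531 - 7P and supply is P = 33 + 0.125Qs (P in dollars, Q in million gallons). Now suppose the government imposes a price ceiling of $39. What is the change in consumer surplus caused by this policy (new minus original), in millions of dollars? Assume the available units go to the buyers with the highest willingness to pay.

-224

Rearranging supply gives Qs = 8P - 264. Equilibrium: 531 - 7P = 8P - 264, so 795 = 15P and P* = 53, Q* = 160.
Because the ceiling (39) lies below the market-clearing price, it is binding.
At P = 39: Qd = 531 - 7·39 = 258 and Qs = 8·39 - 264 = 48.
Consumer surplus without the control is ½ · (531/7 - 53) · 160 = 12800/7.
With the ceiling, 48 units are sold at 39 (assume they go to the highest-value buyers). The demand price at Q = 48 is 69, so CS = ½ · [(531/7 - 39) + (69 - 39)] · 48 = 11232/7.
Change in consumer surplus = 11232/7 - 12800/7 = -224.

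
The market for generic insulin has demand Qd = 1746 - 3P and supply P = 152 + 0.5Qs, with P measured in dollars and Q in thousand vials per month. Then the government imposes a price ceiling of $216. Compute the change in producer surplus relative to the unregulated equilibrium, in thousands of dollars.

Rearranging supply gives Qs = 2P - 304. Equilibrium: 1746 - 3P = 2P - 304, so 2050 = 5P and P* = 410, Q* = 516.
The ceiling of 216 is below the equilibrium price 410, so it binds.
At P = 216: Qd = 1746 - 3·216 = 1098 and Qs = 2·216 - 304 = 128.
Producer surplus without the control is ½ · (410 - 152) · 516 = 66564.
With the ceiling, producers sell 128 units at 216, so PS = ½ · (216 - 152) · 128 = 4096.
Change in producer surplus = 4096 - 66564 = -62468.

-62468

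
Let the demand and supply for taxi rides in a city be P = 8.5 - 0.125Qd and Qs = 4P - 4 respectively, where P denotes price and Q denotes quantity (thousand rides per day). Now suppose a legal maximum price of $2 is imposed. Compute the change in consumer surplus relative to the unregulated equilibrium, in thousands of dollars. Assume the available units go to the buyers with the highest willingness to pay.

Rearranging demand gives Qd = 68 - 8P. Without the control the market clears where 68 - 8P = 4P - 4, i.e. P* = 6 and Q* = 20.
Since 2 < 6, the ceiling is binding.
At P = 2: Qd = 68 - 8·2 = 52 and Qs = 4·2 - 4 = 4.
Consumer surplus without the control is ½ · (8.5 - 6) · 20 = 25.
With the ceiling, 4 units are sold at 2 (assume they go to the highest-value buyers). The demand price at Q = 4 is 8, so CS = ½ · [(8.5 - 2) + (8 - 2)] · 4 = 25.
Change in consumer surplus = 25 - 25 = 0.

0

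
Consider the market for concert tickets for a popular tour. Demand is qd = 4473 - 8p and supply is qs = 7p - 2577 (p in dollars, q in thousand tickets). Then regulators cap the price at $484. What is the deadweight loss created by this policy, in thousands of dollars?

Setting quantity demanded equal to quantity supplied, 4473 - 8p = 7p - 2577, gives p* = 470 and q* = 713.
Since 484 is above p* = 470, the ceiling does not bind and the free-market outcome prevails.
Since the control does not bind, no trades are prevented and deadweight loss is zero.

0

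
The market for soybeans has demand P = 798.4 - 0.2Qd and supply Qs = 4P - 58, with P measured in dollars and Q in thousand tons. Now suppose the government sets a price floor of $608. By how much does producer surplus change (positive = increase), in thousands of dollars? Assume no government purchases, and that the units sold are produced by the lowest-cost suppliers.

Rearranging demand gives Qd = 3992 - 5P. Without the control the market clears where 3992 - 5P = 4P - 58, i.e. P* = 450 and Q* = 1742.
The floor of 608 is above the equilibrium price 450, so it binds.
At P = 608: Qd = 3992 - 5·608 = 952 and Qs = 4·608 - 58 = 2374.
Producer surplus without the control is ½ · (450 - 14.5) · 1742 = 379320.5.
With the floor, 952 units are sold at 608. The supply price at Q = 952 is 252.5, so PS = ½ · [(608 - 14.5) + (608 - 252.5)] · 952 = 451724.
Change in producer surplus = 451724 - 379320.5 = 72403.5.

72403.5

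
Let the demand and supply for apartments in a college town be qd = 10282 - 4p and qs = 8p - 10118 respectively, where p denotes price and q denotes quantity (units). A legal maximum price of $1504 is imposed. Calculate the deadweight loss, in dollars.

Setting quantity demanded equal to quantity supplied, 10282 - 4p = 8p - 10118, gives p* = 1700 and q* = 3482.
Since 1504 < 1700, the ceiling is binding.
At p = 1504: qd = 10282 - 4·1504 = 4266 and qs = 8·1504 - 10118 = 1914.
Quantity traded falls to 1914. At q = 1914 the demand price is (10282 - 1914)/4 = 2092 and the supply price is (10118 + 1914)/8 = 1504.
Deadweight loss = ½ · (2092 - 1504) · (3482 - 1914) = ½ · 588 · 1568 = 460992.

460992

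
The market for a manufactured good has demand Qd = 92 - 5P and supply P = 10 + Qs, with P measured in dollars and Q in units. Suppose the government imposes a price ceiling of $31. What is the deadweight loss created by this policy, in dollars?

0

Rearranging supply gives Qs = P - 10. Setting quantity demanded equal to quantity supplied, 92 - 5P = P - 10, gives P* = 17 and Q* = 7.
Since 31 is above P* = 17, the ceiling does not bind and the free-market outcome prevails.
Since the control does not bind, no trades are prevented and deadweight loss is zero.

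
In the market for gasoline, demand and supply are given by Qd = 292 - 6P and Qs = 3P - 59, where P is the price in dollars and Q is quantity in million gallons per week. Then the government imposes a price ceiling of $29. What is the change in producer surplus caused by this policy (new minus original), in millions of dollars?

Without the control the market clears where 292 - 6P = 3P - 59, i.e. P* = 39 and Q* = 58.
Because the ceiling (29) lies below the market-clearing price, it is binding.
At P = 29: Qd = 292 - 6·29 = 118 and Qs = 3·29 - 59 = 28.
Producer surplus without the control is ½ · (39 - 59/3) · 58 = 1682/3.
With the ceiling, producers sell 28 units at 29, so PS = ½ · (29 - 59/3) · 28 = 392/3.
Change in producer surplus = 392/3 - 1682/3 = -430.

-430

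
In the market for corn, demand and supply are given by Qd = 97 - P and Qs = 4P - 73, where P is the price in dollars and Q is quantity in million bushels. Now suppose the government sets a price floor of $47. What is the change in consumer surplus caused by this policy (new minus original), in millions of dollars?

-734.5

Without the control the market clears where 97 - P = 4P - 73, i.e. P* = 34 and Q* = 63.
Since 47 > 34, the floor is binding.
At P = 47: Qd = 97 - 47 = 50 and Qs = 4·47 - 73 = 115.
Consumer surplus without the control is ½ · (97 - 34) · 63 = 1984.5.
With the floor, consumers buy 50 units at 47, so CS = ½ · (97 - 47) · 50 = 1250.
Change in consumer surplus = 1250 - 1984.5 = -734.5.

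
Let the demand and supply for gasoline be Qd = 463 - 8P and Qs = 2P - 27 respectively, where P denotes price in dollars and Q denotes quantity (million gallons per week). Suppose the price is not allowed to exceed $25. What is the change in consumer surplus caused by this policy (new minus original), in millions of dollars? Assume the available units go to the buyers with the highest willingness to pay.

408

Equilibrium: 463 - 8P = 2P - 27, so 490 = 10P and P* = 49, Q* = 71.
Since 25 < 49, the ceiling is binding.
At P = 25: Qd = 463 - 8·25 = 263 and Qs = 2·25 - 27 = 23.
Consumer surplus without the control is ½ · (57.875 - 49) · 71 = 315.0625.
With the ceiling, 23 units are sold at 25 (assume they go to the highest-value buyers). The demand price at Q = 23 is 55, so CS = ½ · [(57.875 - 25) + (55 - 25)] · 23 = 723.0625.
Change in consumer surplus = 723.0625 - 315.0625 = 408.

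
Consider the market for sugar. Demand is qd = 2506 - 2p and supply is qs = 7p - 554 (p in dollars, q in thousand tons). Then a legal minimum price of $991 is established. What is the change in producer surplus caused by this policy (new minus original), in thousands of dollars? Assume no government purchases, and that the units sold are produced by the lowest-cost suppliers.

220038

Without the control the market clears where 2506 - 2p = 7p - 554, i.e. p* = 340 and q* = 1826.
The floor of 991 is above the equilibrium price 340, so it binds.
At p = 991: qd = 2506 - 2·991 = 524 and qs = 7·991 - 554 = 6383.
Producer surplus without the control is ½ · (340 - 554/7) · 1826 = 1667138/7.
With the floor, 524 units are sold at 991. The supply price at q = 524 is 154, so PS = ½ · [(991 - 554/7) + (991 - 154)] · 524 = 3207404/7.
Change in producer surplus = 3207404/7 - 1667138/7 = 220038.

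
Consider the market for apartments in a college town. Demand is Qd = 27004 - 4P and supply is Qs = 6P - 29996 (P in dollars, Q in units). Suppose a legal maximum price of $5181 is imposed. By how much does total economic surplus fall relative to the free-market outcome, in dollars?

2020207.5

Setting quantity demanded equal to quantity supplied, 27004 - 4P = 6P - 29996, gives P* = 5700 and Q* = 4204.
Since 5181 < 5700, the ceiling is binding.
At P = 5181: Qd = 27004 - 4·5181 = 6280 and Qs = 6·5181 - 29996 = 1090.
Quantity traded falls to 1090. At Q = 1090 the demand price is (27004 - 1090)/4 = 6478.5 and the supply price is (29996 + 1090)/6 = 5181.
Deadweight loss = ½ · (6478.5 - 5181) · (4204 - 1090) = ½ · 1297.5 · 3114 = 2020207.5.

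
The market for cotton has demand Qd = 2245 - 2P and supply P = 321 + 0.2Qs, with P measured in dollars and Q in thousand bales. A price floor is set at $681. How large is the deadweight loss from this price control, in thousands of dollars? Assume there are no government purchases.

24025.4

Rearranging supply gives Qs = 5P - 1605. Equilibrium: 2245 - 2P = 5P - 1605, so 3850 = 7P and P* = 550, Q* = 1145.
The floor of 681 is above the equilibrium price 550, so it binds.
At P = 681: Qd = 2245 - 2·681 = 883 and Qs = 5·681 - 1605 = 1800.
Quantity traded falls to 883. At Q = 883 the demand price is (2245 - 883)/2 = 681 and the supply price is (1605 + 883)/5 = 497.6.
Deadweight loss = ½ · (681 - 497.6) · (1145 - 883) = ½ · 183.4 · 262 = 24025.4.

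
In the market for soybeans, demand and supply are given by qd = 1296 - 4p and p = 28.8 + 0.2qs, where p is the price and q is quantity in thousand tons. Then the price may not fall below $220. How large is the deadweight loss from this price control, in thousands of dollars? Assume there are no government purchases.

12960

Rearranging supply gives qs = 5p - 144. Without the control the market clears where 1296 - 4p = 5p - 144, i.e. p* = 160 and q* = 656.
Since 220 > 160, the floor is binding.
At p = 220: qd = 1296 - 4·220 = 416 and qs = 5·220 - 144 = 956.
Quantity traded falls to 416. At q = 416 the demand price is (1296 - 416)/4 = 220 and the supply price is (144 + 416)/5 = 112.
Deadweight loss = ½ · (220 - 112) · (656 - 416) = ½ · 108 · 240 = 12960.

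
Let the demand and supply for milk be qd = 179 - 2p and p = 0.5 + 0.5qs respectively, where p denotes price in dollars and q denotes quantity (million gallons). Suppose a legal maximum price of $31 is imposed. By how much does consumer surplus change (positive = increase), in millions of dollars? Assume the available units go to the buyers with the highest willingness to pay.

Rearranging supply gives qs = 2p - 1. In a free market, 179 - 2p = 2p - 1 gives the equilibrium p* = 45, q* = 89.
The ceiling of 31 is below the equilibrium price 45, so it binds.
At p = 31: qd = 179 - 2·31 = 117 and qs = 2·31 - 1 = 61.
Consumer surplus without the control is ½ · (89.5 - 45) · 89 = 1980.25.
With the ceiling, 61 units are sold at 31 (assume they go to the highest-value buyers). The demand price at q = 61 is 59, so CS = ½ · [(89.5 - 31) + (59 - 31)] · 61 = 2638.25.
Change in consumer surplus = 2638.25 - 1980.25 = 658.

658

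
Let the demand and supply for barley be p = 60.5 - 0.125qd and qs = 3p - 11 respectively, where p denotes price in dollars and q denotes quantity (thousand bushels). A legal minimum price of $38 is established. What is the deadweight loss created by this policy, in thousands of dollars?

0

Rearranging demand gives qd = 484 - 8p. In a free market, 484 - 8p = 3p - 11 gives the equilibrium p* = 45, q* = 124.
Since 38 is below p* = 45, the floor does not bind and the free-market outcome prevails.
Since the control does not bind, no trades are prevented and deadweight loss is zero.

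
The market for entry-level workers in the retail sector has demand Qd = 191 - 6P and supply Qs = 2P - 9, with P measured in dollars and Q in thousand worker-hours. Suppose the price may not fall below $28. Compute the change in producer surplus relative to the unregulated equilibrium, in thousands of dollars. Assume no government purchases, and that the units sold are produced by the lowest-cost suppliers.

-12

Without the control the market clears where 191 - 6P = 2P - 9, i.e. P* = 25 and Q* = 41.
Since 28 > 25, the floor is binding.
At P = 28: Qd = 191 - 6·28 = 23 and Qs = 2·28 - 9 = 47.
Producer surplus without the control is ½ · (25 - 4.5) · 41 = 420.25.
With the floor, 23 units are sold at 28. The supply price at Q = 23 is 16, so PS = ½ · [(28 - 4.5) + (28 - 16)] · 23 = 408.25.
Change in producer surplus = 408.25 - 420.25 = -12.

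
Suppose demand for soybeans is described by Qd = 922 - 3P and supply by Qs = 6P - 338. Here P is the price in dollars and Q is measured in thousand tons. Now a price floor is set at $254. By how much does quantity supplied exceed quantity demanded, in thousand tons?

Setting quantity demanded equal to quantity supplied, 922 - 3P = 6P - 338, gives P* = 140 and Q* = 502.
Because the floor (254) lies above the market-clearing price, it is binding.
At P = 254: Qd = 922 - 3·254 = 160 and Qs = 6·254 - 338 = 1186.
Surplus = Qs - Qd = 1186 - 160 = 1026.

1026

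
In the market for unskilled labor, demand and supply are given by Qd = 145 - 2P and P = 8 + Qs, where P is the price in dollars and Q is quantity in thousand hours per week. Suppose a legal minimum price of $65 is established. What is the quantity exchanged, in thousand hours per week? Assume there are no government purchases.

Rearranging supply gives Qs = P - 8. In a free market, 145 - 2P = P - 8 gives the equilibrium P* = 51, Q* = 43.
Because the floor (65) lies above the market-clearing price, it is binding.
At P = 65: Qd = 145 - 2·65 = 15 and Qs = 65 - 8 = 57.
The quantity actually transacted is the short side, demand: 15.

15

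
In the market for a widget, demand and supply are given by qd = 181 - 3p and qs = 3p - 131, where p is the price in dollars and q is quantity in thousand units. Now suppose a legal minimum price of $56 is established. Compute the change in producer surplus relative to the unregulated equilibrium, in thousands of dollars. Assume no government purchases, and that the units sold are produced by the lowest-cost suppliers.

Setting quantity demanded equal to quantity supplied, 181 - 3p = 3p - 131, gives p* = 52 and q* = 25.
Since 56 > 52, the floor is binding.
At p = 56: qd = 181 - 3·56 = 13 and qs = 3·56 - 131 = 37.
Producer surplus without the control is ½ · (52 - 131/3) · 25 = 625/6.
With the floor, 13 units are sold at 56. The supply price at q = 13 is 48, so PS = ½ · [(56 - 131/3) + (56 - 48)] · 13 = 793/6.
Change in producer surplus = 793/6 - 625/6 = 28.

28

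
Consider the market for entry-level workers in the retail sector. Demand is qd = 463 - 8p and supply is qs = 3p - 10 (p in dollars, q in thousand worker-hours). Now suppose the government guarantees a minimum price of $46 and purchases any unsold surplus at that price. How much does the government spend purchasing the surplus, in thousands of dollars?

1518

Without the control the market clears where 463 - 8p = 3p - 10, i.e. p* = 43 and q* = 119.
The floor of 46 is above the equilibrium price 43, so it binds.
At p = 46: qd = 463 - 8·46 = 95 and qs = 3·46 - 10 = 128.
Surplus = qs - qd = 33.
Government expenditure = surplus × support price = 33 × 46 = 1518.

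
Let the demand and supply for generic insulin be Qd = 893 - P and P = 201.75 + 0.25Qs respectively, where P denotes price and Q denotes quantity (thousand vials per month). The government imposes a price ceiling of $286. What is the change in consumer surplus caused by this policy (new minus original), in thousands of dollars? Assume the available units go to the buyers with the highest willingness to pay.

-5130

Rearranging supply gives Qs = 4P - 807. Equilibrium: 893 - P = 4P - 807, so 1700 = 5P and P* = 340, Q* = 553.
Because the ceiling (286) lies below the market-clearing price, it is binding.
At P = 286: Qd = 893 - 286 = 607 and Qs = 4·286 - 807 = 337.
Consumer surplus without the control is ½ · (893 - 340) · 553 = 152904.5.
With the ceiling, 337 units are sold at 286 (assume they go to the highest-value buyers). The demand price at Q = 337 is 556, so CS = ½ · [(893 - 286) + (556 - 286)] · 337 = 147774.5.
Change in consumer surplus = 147774.5 - 152904.5 = -5130.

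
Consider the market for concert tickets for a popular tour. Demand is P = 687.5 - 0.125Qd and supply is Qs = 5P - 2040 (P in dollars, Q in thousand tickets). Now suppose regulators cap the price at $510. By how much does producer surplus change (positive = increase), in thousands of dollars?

Rearranging demand gives Qd = 5500 - 8P. Equilibrium: 5500 - 8P = 5P - 2040, so 7540 = 13P and P* = 580, Q* = 860.
Since 510 < 580, the ceiling is binding.
At P = 510: Qd = 5500 - 8·510 = 1420 and Qs = 5·510 - 2040 = 510.
Producer surplus without the control is ½ · (580 - 408) · 860 = 73960.
With the ceiling, producers sell 510 units at 510, so PS = ½ · (510 - 408) · 510 = 26010.
Change in producer surplus = 26010 - 73960 = -47950.

-47950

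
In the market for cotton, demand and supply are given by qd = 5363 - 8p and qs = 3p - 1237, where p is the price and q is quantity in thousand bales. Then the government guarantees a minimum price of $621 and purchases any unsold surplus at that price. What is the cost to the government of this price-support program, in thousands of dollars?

143451

In a free market, 5363 - 8p = 3p - 1237 gives the equilibrium p* = 600, q* = 563.
Since 621 > 600, the floor is binding.
At p = 621: qd = 5363 - 8·621 = 395 and qs = 3·621 - 1237 = 626.
Surplus = qs - qd = 231.
Government expenditure = surplus × support price = 231 × 621 = 143451.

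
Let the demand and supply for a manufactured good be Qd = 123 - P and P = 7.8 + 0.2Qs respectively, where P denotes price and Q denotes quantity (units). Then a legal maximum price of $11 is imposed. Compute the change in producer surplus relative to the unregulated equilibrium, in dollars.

-896

Rearranging supply gives Qs = 5P - 39. Without the control the market clears where 123 - P = 5P - 39, i.e. P* = 27 and Q* = 96.
The ceiling of 11 is below the equilibrium price 27, so it binds.
At P = 11: Qd = 123 - 11 = 112 and Qs = 5·11 - 39 = 16.
Producer surplus without the control is ½ · (27 - 7.8) · 96 = 921.6.
With the ceiling, producers sell 16 units at 11, so PS = ½ · (11 - 7.8) · 16 = 25.6.
Change in producer surplus = 25.6 - 921.6 = -896.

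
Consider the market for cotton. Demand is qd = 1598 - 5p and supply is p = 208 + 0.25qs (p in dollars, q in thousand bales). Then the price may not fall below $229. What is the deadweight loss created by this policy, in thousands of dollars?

Rearranging supply gives qs = 4p - 832. In a free market, 1598 - 5p = 4p - 832 gives the equilibrium p* = 270, q* = 248.
Since 229 is below p* = 270, the floor does not bind and the free-market outcome prevails.
Since the control does not bind, no trades are prevented and deadweight loss is zero.

0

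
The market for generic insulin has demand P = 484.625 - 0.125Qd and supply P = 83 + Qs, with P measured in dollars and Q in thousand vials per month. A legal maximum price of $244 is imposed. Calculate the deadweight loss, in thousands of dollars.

Rearranging demand gives Qd = 3877 - 8P; rearranging supply gives Qs = P - 83. Setting quantity demanded equal to quantity supplied, 3877 - 8P = P - 83, gives P* = 440 and Q* = 357.
Because the ceiling (244) lies below the market-clearing price, it is binding.
At P = 244: Qd = 3877 - 8·244 = 1925 and Qs = 244 - 83 = 161.
Quantity traded falls to 161. At Q = 161 the demand price is (3877 - 161)/8 = 464.5 and the supply price is 83 + 161 = 244.
Deadweight loss = ½ · (464.5 - 244) · (357 - 161) = ½ · 220.5 · 196 = 21609.

21609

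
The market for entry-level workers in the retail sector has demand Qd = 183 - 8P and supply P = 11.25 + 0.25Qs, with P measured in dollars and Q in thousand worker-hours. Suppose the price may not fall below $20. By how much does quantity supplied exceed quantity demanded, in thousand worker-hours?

12

Rearranging supply gives Qs = 4P - 45. Equilibrium: 183 - 8P = 4P - 45, so 228 = 12P and P* = 19, Q* = 31.
The floor of 20 is above the equilibrium price 19, so it binds.
At P = 20: Qd = 183 - 8·20 = 23 and Qs = 4·20 - 45 = 35.
Surplus = Qs - Qd = 35 - 23 = 12.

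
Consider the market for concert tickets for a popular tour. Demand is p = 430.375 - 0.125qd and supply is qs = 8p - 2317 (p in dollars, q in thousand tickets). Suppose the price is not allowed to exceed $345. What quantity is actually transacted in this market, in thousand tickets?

443

Rearranging demand gives qd = 3443 - 8p. Setting quantity demanded equal to quantity supplied, 3443 - 8p = 8p - 2317, gives p* = 360 and q* = 563.
Since 345 < 360, the ceiling is binding.
At p = 345: qd = 3443 - 8·345 = 683 and qs = 8·345 - 2317 = 443.
The quantity actually transacted is the short side, supply: 443.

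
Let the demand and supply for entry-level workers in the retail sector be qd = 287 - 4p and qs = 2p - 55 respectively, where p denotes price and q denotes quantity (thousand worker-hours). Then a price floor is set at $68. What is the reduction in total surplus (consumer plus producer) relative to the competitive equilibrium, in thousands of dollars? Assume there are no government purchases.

Equilibrium: 287 - 4p = 2p - 55, so 342 = 6p and p* = 57, q* = 59.
The floor of 68 is above the equilibrium price 57, so it binds.
At p = 68: qd = 287 - 4·68 = 15 and qs = 2·68 - 55 = 81.
Quantity traded falls to 15. At q = 15 the demand price is (287 - 15)/4 = 68 and the supply price is (55 + 15)/2 = 35.
Deadweight loss = ½ · (68 - 35) · (59 - 15) = ½ · 33 · 44 = 726.

726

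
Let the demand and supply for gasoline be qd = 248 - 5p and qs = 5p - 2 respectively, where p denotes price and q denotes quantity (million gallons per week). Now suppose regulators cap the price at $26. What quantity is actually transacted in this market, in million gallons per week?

123

Setting quantity demanded equal to quantity supplied, 248 - 5p = 5p - 2, gives p* = 25 and q* = 123.
Since 26 is above p* = 25, the ceiling does not bind and the free-market outcome prevails.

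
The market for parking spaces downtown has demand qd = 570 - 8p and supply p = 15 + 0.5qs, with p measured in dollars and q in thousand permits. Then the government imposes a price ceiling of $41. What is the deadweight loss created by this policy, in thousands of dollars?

451.25

Rearranging supply gives qs = 2p - 30. Without the control the market clears where 570 - 8p = 2p - 30, i.e. p* = 60 and q* = 90.
Since 41 < 60, the ceiling is binding.
At p = 41: qd = 570 - 8·41 = 242 and qs = 2·41 - 30 = 52.
Quantity traded falls to 52. At q = 52 the demand price is (570 - 52)/8 = 64.75 and the supply price is (30 + 52)/2 = 41.
Deadweight loss = ½ · (64.75 - 41) · (90 - 52) = ½ · 23.75 · 38 = 451.25.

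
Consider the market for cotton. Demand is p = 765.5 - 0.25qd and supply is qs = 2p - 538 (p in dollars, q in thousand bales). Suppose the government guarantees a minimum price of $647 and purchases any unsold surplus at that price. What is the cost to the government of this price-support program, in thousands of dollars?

182454

Rearranging demand gives qd = 3062 - 4p. In a free market, 3062 - 4p = 2p - 538 gives the equilibrium p* = 600, q* = 662.
The floor of 647 is above the equilibrium price 600, so it binds.
At p = 647: qd = 3062 - 4·647 = 474 and qs = 2·647 - 538 = 756.
Surplus = qs - qd = 282.
Government expenditure = surplus × support price = 282 × 647 = 182454.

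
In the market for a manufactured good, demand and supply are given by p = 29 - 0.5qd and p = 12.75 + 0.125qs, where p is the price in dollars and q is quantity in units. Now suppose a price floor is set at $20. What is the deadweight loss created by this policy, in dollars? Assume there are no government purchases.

20

Rearranging demand gives qd = 58 - 2p; rearranging supply gives qs = 8p - 102. Setting quantity demanded equal to quantity supplied, 58 - 2p = 8p - 102, gives p* = 16 and q* = 26.
Because the floor (20) lies above the market-clearing price, it is binding.
At p = 20: qd = 58 - 2·20 = 18 and qs = 8·20 - 102 = 58.
Quantity traded falls to 18. At q = 18 the demand price is (58 - 18)/2 = 20 and the supply price is (102 + 18)/8 = 15.
Deadweight loss = ½ · (20 - 15) · (26 - 18) = ½ · 5 · 8 = 20.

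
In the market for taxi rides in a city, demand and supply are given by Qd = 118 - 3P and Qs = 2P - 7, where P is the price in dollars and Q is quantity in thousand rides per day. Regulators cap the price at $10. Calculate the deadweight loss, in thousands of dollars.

375

Equilibrium: 118 - 3P = 2P - 7, so 125 = 5P and P* = 25, Q* = 43.
The ceiling of 10 is below the equilibrium price 25, so it binds.
At P = 10: Qd = 118 - 3·10 = 88 and Qs = 2·10 - 7 = 13.
Quantity traded falls to 13. At Q = 13 the demand price is (118 - 13)/3 = 35 and the supply price is (7 + 13)/2 = 10.
Deadweight loss = ½ · (35 - 10) · (43 - 13) = ½ · 25 · 30 = 375.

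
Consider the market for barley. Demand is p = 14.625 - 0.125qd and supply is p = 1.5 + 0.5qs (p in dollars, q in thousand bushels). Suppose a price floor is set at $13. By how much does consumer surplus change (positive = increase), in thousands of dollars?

-17

Rearranging demand gives qd = 117 - 8p; rearranging supply gives qs = 2p - 3. Equilibrium: 117 - 8p = 2p - 3, so 120 = 10p and p* = 12, q* = 21.
The floor of 13 is above the equilibrium price 12, so it binds.
At p = 13: qd = 117 - 8·13 = 13 and qs = 2·13 - 3 = 23.
Consumer surplus without the control is ½ · (14.625 - 12) · 21 = 27.5625.
With the floor, consumers buy 13 units at 13, so CS = ½ · (14.625 - 13) · 13 = 10.5625.
Change in consumer surplus = 10.5625 - 27.5625 = -17.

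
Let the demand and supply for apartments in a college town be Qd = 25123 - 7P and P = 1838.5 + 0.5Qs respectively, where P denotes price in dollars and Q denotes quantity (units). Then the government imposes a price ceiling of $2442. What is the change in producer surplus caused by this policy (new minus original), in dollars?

-1489470

Rearranging supply gives Qs = 2P - 3677. Setting quantity demanded equal to quantity supplied, 25123 - 7P = 2P - 3677, gives P* = 3200 and Q* = 2723.
The ceiling of 2442 is below the equilibrium price 3200, so it binds.
At P = 2442: Qd = 25123 - 7·2442 = 8029 and Qs = 2·2442 - 3677 = 1207.
Producer surplus without the control is ½ · (3200 - 1838.5) · 2723 = 1853682.25.
With the ceiling, producers sell 1207 units at 2442, so PS = ½ · (2442 - 1838.5) · 1207 = 364212.25.
Change in producer surplus = 364212.25 - 1853682.25 = -1489470.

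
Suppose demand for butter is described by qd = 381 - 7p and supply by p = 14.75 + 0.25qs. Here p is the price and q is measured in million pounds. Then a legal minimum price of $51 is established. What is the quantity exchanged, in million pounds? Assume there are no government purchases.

Rearranging supply gives qs = 4p - 59. In a free market, 381 - 7p = 4p - 59 gives the equilibrium p* = 40, q* = 101.
Because the floor (51) lies above the market-clearing price, it is binding.
At p = 51: qd = 381 - 7·51 = 24 and qs = 4·51 - 59 = 145.
The quantity actually transacted is the short side, demand: 24.

24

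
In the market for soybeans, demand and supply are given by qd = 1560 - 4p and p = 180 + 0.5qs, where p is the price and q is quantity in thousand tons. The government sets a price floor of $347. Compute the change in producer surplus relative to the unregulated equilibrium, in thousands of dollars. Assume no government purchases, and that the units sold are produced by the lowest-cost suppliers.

Rearranging supply gives qs = 2p - 360. Equilibrium: 1560 - 4p = 2p - 360, so 1920 = 6p and p* = 320, q* = 280.
The floor of 347 is above the equilibrium price 320, so it binds.
At p = 347: qd = 1560 - 4·347 = 172 and qs = 2·347 - 360 = 334.
Producer surplus without the control is ½ · (320 - 180) · 280 = 19600.
With the floor, 172 units are sold at 347. The supply price at q = 172 is 266, so PS = ½ · [(347 - 180) + (347 - 266)] · 172 = 21328.
Change in producer surplus = 21328 - 19600 = 1728.

1728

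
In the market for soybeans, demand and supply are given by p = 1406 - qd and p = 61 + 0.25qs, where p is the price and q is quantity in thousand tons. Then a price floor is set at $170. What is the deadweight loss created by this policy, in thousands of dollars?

0

Rearranging demand gives qd = 1406 - p; rearranging supply gives qs = 4p - 244. Equilibrium: 1406 - p = 4p - 244, so 1650 = 5p and p* = 330, q* = 1076.
Since 170 is below p* = 330, the floor does not bind and the free-market outcome prevails.
Since the control does not bind, no trades are prevented and deadweight loss is zero.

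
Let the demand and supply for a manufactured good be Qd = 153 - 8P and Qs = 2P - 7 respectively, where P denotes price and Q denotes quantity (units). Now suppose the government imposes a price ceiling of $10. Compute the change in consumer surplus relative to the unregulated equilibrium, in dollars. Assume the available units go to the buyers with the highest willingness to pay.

69

Without the control the market clears where 153 - 8P = 2P - 7, i.e. P* = 16 and Q* = 25.
The ceiling of 10 is below the equilibrium price 16, so it binds.
At P = 10: Qd = 153 - 8·10 = 73 and Qs = 2·10 - 7 = 13.
Consumer surplus without the control is ½ · (19.125 - 16) · 25 = 39.0625.
With the ceiling, 13 units are sold at 10 (assume they go to the highest-value buyers). The demand price at Q = 13 is 17.5, so CS = ½ · [(19.125 - 10) + (17.5 - 10)] · 13 = 108.0625.
Change in consumer surplus = 108.0625 - 39.0625 = 69.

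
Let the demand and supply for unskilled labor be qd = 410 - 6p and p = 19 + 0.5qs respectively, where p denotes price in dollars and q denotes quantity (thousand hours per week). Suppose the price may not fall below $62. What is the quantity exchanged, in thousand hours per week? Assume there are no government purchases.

Rearranging supply gives qs = 2p - 38. Setting quantity demanded equal to quantity supplied, 410 - 6p = 2p - 38, gives p* = 56 and q* = 74.
Since 62 > 56, the floor is binding.
At p = 62: qd = 410 - 6·62 = 38 and qs = 2·62 - 38 = 86.
The quantity actually transacted is the short side, demand: 38.

38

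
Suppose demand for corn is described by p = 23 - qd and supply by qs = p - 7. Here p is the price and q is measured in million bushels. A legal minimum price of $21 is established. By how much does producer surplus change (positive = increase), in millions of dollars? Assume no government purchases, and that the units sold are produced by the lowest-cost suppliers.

-6

Rearranging demand gives qd = 23 - p. Equilibrium: 23 - p = p - 7, so 30 = 2p and p* = 15, q* = 8.
Because the floor (21) lies above the market-clearing price, it is binding.
At p = 21: qd = 23 - 21 = 2 and qs = 21 - 7 = 14.
Producer surplus without the control is ½ · (15 - 7) · 8 = 32.
With the floor, 2 units are sold at 21. The supply price at q = 2 is 9, so PS = ½ · [(21 - 7) + (21 - 9)] · 2 = 26.
Change in producer surplus = 26 - 32 = -6.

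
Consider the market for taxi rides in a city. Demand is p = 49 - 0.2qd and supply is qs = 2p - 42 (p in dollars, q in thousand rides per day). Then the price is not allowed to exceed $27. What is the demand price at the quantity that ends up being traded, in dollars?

Rearranging demand gives qd = 245 - 5p. Without the control the market clears where 245 - 5p = 2p - 42, i.e. p* = 41 and q* = 40.
Because the ceiling (27) lies below the market-clearing price, it is binding.
At p = 27: qd = 245 - 5·27 = 110 and qs = 2·27 - 42 = 12.
Only 12 units reach the market. On the demand curve, the marginal buyer's willingness to pay at q = 12 is (245 - 12)/5 = 46.6.

46.6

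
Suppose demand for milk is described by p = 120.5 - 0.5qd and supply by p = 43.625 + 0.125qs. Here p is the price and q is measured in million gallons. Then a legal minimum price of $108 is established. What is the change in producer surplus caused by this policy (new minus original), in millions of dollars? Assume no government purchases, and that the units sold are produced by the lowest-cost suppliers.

624.75

Rearranging demand gives qd = 241 - 2p; rearranging supply gives qs = 8p - 349. Without the control the market clears where 241 - 2p = 8p - 349, i.e. p* = 59 and q* = 123.
The floor of 108 is above the equilibrium price 59, so it binds.
At p = 108: qd = 241 - 2·108 = 25 and qs = 8·108 - 349 = 515.
Producer surplus without the control is ½ · (59 - 43.625) · 123 = 945.5625.
With the floor, 25 units are sold at 108. The supply price at q = 25 is 46.75, so PS = ½ · [(108 - 43.625) + (108 - 46.75)] · 25 = 1570.3125.
Change in producer surplus = 1570.3125 - 945.5625 = 624.75.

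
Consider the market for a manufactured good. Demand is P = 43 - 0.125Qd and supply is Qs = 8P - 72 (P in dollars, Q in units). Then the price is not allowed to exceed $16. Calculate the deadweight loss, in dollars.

800

Rearranging demand gives Qd = 344 - 8P. Without the control the market clears where 344 - 8P = 8P - 72, i.e. P* = 26 and Q* = 136.
The ceiling of 16 is below the equilibrium price 26, so it binds.
At P = 16: Qd = 344 - 8·16 = 216 and Qs = 8·16 - 72 = 56.
Quantity traded falls to 56. At Q = 56 the demand price is (344 - 56)/8 = 36 and the supply price is (72 + 56)/8 = 16.
Deadweight loss = ½ · (36 - 16) · (136 - 56) = ½ · 20 · 80 = 800.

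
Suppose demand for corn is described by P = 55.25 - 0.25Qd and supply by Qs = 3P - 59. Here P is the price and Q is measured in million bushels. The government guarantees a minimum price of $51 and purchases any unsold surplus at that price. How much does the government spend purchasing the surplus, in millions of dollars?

3927

Rearranging demand gives Qd = 221 - 4P. In a free market, 221 - 4P = 3P - 59 gives the equilibrium P* = 40, Q* = 61.
Because the floor (51) lies above the market-clearing price, it is binding.
At P = 51: Qd = 221 - 4·51 = 17 and Qs = 3·51 - 59 = 94.
Surplus = Qs - Qd = 77.
Government expenditure = surplus × support price = 77 × 51 = 3927.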